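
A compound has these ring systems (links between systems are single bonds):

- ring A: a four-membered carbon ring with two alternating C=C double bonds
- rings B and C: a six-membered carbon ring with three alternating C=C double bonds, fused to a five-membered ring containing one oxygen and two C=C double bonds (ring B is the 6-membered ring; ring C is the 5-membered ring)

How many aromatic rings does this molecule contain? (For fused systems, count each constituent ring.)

2

Ring A has only sp² ring atoms; a planar conformation would have a fully conjugated π system of 4 electrons. But 4 = 4(1), which is 4n not 4n+2, so ring A is not aromatic (cyclobutadiene) — cyclobutadiene is antiaromatic and distorts to a rectangle.
Rings B and C form a fused bicyclic system (with one oxygen) with 9 sp² atoms and 10 π electrons from ring double bonds plus a heteroatom lone pair. 10 = 4(2)+2, so the system is aromatic and both rings count as aromatic (benzofuran).
Aromatic: B, C. Total: 2.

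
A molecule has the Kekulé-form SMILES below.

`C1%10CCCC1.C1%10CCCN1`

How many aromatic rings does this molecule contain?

The SMILES encodes a five-membered saturated carbon ring; a five-membered saturated ring of four carbons and one N–H nitrogen.
The 5-membered ring has only sp³ atoms, so it is not fully conjugated — not aromatic (cyclopentane).
The 5-membered ring with one N–H has only sp³ atoms, so it is not fully conjugated — not aromatic (pyrrolidine).
None of the rings are aromatic. Total: 0.

0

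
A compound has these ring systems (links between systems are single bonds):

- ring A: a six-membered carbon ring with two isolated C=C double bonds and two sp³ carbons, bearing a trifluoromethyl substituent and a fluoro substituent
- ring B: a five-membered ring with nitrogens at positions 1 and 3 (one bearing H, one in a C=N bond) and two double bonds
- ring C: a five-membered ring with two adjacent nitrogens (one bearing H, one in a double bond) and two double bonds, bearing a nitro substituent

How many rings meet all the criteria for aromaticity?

Ring A has two sp³ carbons, so it is not fully conjugated — not aromatic (1,4-cyclohexadiene).
Ring B has a continuous p-orbital overlap around the ring; 2 ring double bonds (4 π electrons) plus a heteroatom lone pair (2) give 6 π electrons. 6 = 4(1)+2, so ring B is aromatic (imidazole).
Ring C has a continuous p-orbital overlap around the ring; 2 ring double bonds (4 π electrons) plus a heteroatom lone pair (2) give 6 π electrons. That satisfies 4n+2 with n=1, so ring C is aromatic (pyrazole).
Aromatic: B, C. Total: 2.

2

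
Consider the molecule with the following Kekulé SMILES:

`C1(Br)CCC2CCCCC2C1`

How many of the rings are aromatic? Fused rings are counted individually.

The SMILES encodes two fused six-membered saturated carbon rings.
The 6-membered ring has only sp³ atoms, so it is not fully conjugated — not aromatic (cyclohexane ring).
The second 6-membered ring has only sp³ atoms, so it is not fully conjugated — not aromatic (cyclohexane ring).
None of the rings are aromatic. Total: 0.

0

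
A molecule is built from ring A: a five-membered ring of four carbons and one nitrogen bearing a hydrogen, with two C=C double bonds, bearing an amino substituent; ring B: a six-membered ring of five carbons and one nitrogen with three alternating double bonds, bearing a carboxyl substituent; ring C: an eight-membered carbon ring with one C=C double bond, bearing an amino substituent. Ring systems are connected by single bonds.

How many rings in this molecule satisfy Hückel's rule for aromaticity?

Ring A is planar and fully conjugated; 2 ring double bonds (4 π electrons) plus a heteroatom lone pair (2) give 6 π electrons. 6 = 4(1)+2, so ring A is aromatic (pyrrole).
Ring B has a continuous p-orbital overlap around the ring; 3 ring double bonds give 6 π electrons. 6 = 4(1)+2, so ring B is aromatic (pyridine).
Ring C has six sp³ carbons, so it is not fully conjugated — not aromatic (cyclooctene).
Aromatic: A, B. Total: 2.

2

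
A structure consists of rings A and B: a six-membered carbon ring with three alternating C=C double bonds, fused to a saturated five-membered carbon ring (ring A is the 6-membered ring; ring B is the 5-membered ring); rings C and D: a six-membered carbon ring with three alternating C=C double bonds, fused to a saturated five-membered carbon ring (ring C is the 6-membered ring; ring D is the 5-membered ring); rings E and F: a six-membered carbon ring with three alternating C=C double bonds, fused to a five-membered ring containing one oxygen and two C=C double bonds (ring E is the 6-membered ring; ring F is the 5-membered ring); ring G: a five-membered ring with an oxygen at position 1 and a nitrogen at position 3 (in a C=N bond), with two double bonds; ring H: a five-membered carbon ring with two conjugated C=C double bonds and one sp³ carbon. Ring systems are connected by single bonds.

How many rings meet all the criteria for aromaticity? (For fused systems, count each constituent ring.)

5

Ring A is planar and fully conjugated; 3 ring double bonds give 6 π electrons. Since 6 = 4n+2 (n=1), ring A is aromatic (benzene ring).
Ring B has three sp³ carbons, so it is not fully conjugated — not aromatic (cyclopentane ring).
Ring C has a continuous p-orbital overlap around the ring; 3 ring double bonds give 6 π electrons. 6 = 4(1)+2, so ring C is aromatic (benzene ring).
Ring D has three sp³ carbons, so it is not fully conjugated — not aromatic (cyclopentane ring).
Rings E and F form a fused bicyclic system (with one oxygen) with 9 sp² atoms and 10 π electrons from ring double bonds plus a heteroatom lone pair. 10 = 4(2)+2, so the system is aromatic and both rings count as aromatic (benzofuran).
Ring G has a continuous p-orbital overlap around the ring; 2 ring double bonds (4 π electrons) plus a heteroatom lone pair (2) give 6 π electrons. Since 6 = 4n+2 (n=1), ring G is aromatic (oxazole).
Ring H has one sp³ carbon, so it is not fully conjugated — not aromatic (cyclopentadiene).
Aromatic: A, C, E, F, G. Total: 5.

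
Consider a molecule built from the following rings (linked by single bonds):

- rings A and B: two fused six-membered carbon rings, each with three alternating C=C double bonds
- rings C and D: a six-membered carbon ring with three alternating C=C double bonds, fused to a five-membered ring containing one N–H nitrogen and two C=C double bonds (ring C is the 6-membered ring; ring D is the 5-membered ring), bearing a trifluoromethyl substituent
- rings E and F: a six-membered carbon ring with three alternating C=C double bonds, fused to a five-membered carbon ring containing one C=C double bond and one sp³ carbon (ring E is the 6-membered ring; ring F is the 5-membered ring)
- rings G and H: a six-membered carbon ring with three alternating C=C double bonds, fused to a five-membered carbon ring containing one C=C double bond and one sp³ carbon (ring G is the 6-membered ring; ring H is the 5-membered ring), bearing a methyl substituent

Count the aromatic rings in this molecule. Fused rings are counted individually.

Rings A and B form a fused bicyclic system with 10 sp² atoms and 10 π electrons from ring double bonds. 10 = 4(2)+2, so the system is aromatic and both rings count as aromatic (naphthalene).
Rings C and D form a fused bicyclic system (with one N–H) with 9 sp² atoms and 10 π electrons from ring double bonds plus a heteroatom lone pair. 10 = 4(2)+2, so the system is aromatic and both rings count as aromatic (indole).
Ring E has a continuous p-orbital overlap around the ring; 3 ring double bonds give 6 π electrons. 6 = 4(1)+2, so ring E is aromatic (benzene ring).
Ring F has one sp³ carbon, so it is not fully conjugated — not aromatic (cyclopentene ring).
Ring G is planar and fully conjugated; 3 ring double bonds give 6 π electrons. That satisfies 4n+2 with n=1, so ring G is aromatic (benzene ring).
Ring H has one sp³ carbon, so it is not fully conjugated — not aromatic (cyclopentene ring).
Aromatic: A, B, C, D, E, G. Total: 6.

6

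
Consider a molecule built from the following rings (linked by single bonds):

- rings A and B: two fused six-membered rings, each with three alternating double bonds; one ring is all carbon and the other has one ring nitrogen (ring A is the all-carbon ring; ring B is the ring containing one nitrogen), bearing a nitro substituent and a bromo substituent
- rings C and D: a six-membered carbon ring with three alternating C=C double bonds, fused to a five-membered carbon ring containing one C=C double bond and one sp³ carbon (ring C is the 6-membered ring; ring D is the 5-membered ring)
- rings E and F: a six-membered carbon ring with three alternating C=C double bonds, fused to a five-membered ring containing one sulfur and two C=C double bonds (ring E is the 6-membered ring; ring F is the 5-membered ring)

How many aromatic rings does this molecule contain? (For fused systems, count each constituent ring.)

Rings A and B form a fused bicyclic system (with one nitrogen) with 10 sp² atoms and 10 π electrons from ring double bonds. 10 = 4(2)+2, so the system is aromatic and both rings count as aromatic (quinoline).
Ring C is fully conjugated (every ring atom contributes a p orbital); 3 ring double bonds give 6 π electrons. Since 6 = 4n+2 (n=1), ring C is aromatic (benzene ring).
Ring D has one sp³ carbon, so it is not fully conjugated — not aromatic (cyclopentene ring).
Rings E and F form a fused bicyclic system (with one sulfur) with 9 sp² atoms and 10 π electrons from ring double bonds plus a heteroatom lone pair. 10 = 4(2)+2, so the system is aromatic and both rings count as aromatic (benzothiophene).
Aromatic: A, B, C, E, F. Total: 5.

5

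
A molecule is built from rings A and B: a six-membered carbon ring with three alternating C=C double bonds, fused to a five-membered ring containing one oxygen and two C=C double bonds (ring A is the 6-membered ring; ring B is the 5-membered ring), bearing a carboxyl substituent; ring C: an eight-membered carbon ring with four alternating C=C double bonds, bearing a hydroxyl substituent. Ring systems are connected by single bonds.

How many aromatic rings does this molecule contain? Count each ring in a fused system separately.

2

Rings A and B form a fused bicyclic system (with one oxygen) with 9 sp² atoms and 10 π electrons from ring double bonds plus a heteroatom lone pair. 10 = 4(2)+2, so the system is aromatic and both rings count as aromatic (benzofuran).
Ring C has only sp² ring atoms; a planar conformation would have a fully conjugated π system of 8 electrons. But 8 = 4(2), which is 4n not 4n+2, so ring C is not aromatic (cyclooctatetraene) — cyclooctatetraene distorts into a non-planar tub to avoid antiaromaticity.
Aromatic: A, B. Total: 2.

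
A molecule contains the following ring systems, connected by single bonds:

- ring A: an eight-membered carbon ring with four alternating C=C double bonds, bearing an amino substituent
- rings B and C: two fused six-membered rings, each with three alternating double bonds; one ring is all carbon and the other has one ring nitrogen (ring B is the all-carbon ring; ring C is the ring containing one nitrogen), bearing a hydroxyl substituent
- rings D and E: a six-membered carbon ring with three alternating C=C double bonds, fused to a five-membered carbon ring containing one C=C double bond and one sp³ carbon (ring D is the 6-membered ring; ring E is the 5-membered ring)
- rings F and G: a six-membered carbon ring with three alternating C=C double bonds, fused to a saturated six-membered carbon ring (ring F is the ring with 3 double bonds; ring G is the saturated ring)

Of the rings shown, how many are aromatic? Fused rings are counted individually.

Ring A has only sp² ring atoms; a planar conformation would have a fully conjugated π system of 8 electrons. But 8 = 4(2), which is 4n not 4n+2, so ring A is not aromatic (cyclooctatetraene) — cyclooctatetraene distorts into a non-planar tub to avoid antiaromaticity.
Rings B and C form a fused bicyclic system (with one nitrogen) with 10 sp² atoms and 10 π electrons from ring double bonds. 10 = 4(2)+2, so the system is aromatic and both rings count as aromatic (quinoline).
Ring D has a continuous p-orbital overlap around the ring; 3 ring double bonds give 6 π electrons. That satisfies 4n+2 with n=1, so ring D is aromatic (benzene ring).
Ring E has one sp³ carbon, so it is not fully conjugated — not aromatic (cyclopentene ring).
Ring F has a continuous p-orbital overlap around the ring; 3 ring double bonds give 6 π electrons. That satisfies 4n+2 with n=1, so ring F is aromatic (benzene ring).
Ring G has four sp³ carbons, so it is not fully conjugated — not aromatic (cyclohexane ring).
Aromatic: B, C, D, F. Total: 4.

4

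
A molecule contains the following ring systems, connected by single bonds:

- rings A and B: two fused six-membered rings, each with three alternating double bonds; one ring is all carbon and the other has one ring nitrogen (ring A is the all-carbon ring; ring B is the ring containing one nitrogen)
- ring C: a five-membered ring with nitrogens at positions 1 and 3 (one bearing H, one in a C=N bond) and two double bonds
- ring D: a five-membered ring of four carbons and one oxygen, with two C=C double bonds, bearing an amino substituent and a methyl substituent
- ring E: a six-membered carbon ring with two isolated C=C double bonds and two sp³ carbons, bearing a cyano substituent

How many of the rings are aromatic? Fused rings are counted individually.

Rings A and B form a fused bicyclic system (with one nitrogen) with 10 sp² atoms and 10 π electrons from ring double bonds. 10 = 4(2)+2, so the system is aromatic and both rings count as aromatic (quinoline).
Ring C has a continuous p-orbital overlap around the ring; 2 ring double bonds (4 π electrons) plus a heteroatom lone pair (2) give 6 π electrons. Since 6 = 4n+2 (n=1), ring C is aromatic (imidazole).
Ring D has a continuous p-orbital overlap around the ring; 2 ring double bonds (4 π electrons) plus a heteroatom lone pair (2) give 6 π electrons. That satisfies 4n+2 with n=1, so ring D is aromatic (furan).
Ring E has two sp³ carbons, so it is not fully conjugated — not aromatic (1,4-cyclohexadiene).
Aromatic: A, B, C, D. Total: 4.

4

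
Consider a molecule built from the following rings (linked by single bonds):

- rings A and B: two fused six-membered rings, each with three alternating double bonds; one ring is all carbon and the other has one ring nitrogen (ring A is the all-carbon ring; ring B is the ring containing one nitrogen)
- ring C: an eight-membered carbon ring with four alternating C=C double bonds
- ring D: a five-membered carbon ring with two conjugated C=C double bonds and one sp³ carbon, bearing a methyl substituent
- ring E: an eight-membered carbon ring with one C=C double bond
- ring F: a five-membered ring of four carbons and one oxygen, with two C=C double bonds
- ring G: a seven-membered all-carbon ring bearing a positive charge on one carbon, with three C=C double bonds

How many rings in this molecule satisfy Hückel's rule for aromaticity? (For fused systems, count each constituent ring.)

Rings A and B form a fused bicyclic system (with one nitrogen) with 10 sp² atoms and 10 π electrons from ring double bonds. 10 = 4(2)+2, so the system is aromatic and both rings count as aromatic (quinoline).
Ring C has only sp² ring atoms; a planar conformation would have a fully conjugated π system of 8 electrons. But 8 = 4(2), which is 4n not 4n+2, so ring C is not aromatic (cyclooctatetraene) — cyclooctatetraene distorts into a non-planar tub to avoid antiaromaticity.
Ring D has one sp³ carbon, so it is not fully conjugated — not aromatic (cyclopentadiene).
Ring E has six sp³ carbons, so it is not fully conjugated — not aromatic (cyclooctene).
Ring F is fully conjugated (every ring atom contributes a p orbital); 2 ring double bonds (4 π electrons) plus a heteroatom lone pair (2) give 6 π electrons. Since 6 = 4n+2 (n=1), ring F is aromatic (furan).
Ring G is planar and fully conjugated; 3 ring double bonds (6 π electrons) plus the carbocation's empty p orbital (0, but keeps the ring conjugated) give 6 π electrons. That satisfies 4n+2 with n=1, so ring G is aromatic (tropylium cation).
Aromatic: A, B, F, G. Total: 4.

4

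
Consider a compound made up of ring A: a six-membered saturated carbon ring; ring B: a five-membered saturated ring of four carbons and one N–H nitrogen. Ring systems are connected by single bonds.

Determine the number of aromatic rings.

0

Ring A has only sp³ atoms, so it is not fully conjugated — not aromatic (cyclohexane).
Ring B has only sp³ atoms, so it is not fully conjugated — not aromatic (pyrrolidine).
No ring is aromatic. Total: 0.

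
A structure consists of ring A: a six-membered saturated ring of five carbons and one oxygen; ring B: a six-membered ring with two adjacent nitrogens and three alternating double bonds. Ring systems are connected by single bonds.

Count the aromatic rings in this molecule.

1

Ring A has only sp³ atoms, so it is not fully conjugated — not aromatic (tetrahydropyran).
Ring B has a continuous p-orbital overlap around the ring; 3 ring double bonds give 6 π electrons. That satisfies 4n+2 with n=1, so ring B is aromatic (pyridazine).
Aromatic: B. Total: 1.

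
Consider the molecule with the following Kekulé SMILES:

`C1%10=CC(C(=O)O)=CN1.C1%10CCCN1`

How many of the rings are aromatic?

1

The SMILES encodes a five-membered ring of four carbons and one nitrogen bearing a hydrogen, with two C=C double bonds; a five-membered saturated ring of four carbons and one N–H nitrogen.
The 5-membered ring with one N–H has a continuous p-orbital overlap around the ring; 2 ring double bonds (4 π electrons) plus a heteroatom lone pair (2) give 6 π electrons. Since 6 = 4n+2 (n=1), it is aromatic (pyrrole).
The second 5-membered ring with one N–H has only sp³ atoms, so it is not fully conjugated — not aromatic (pyrrolidine).
1 of the 2 rings is aromatic. Total: 1.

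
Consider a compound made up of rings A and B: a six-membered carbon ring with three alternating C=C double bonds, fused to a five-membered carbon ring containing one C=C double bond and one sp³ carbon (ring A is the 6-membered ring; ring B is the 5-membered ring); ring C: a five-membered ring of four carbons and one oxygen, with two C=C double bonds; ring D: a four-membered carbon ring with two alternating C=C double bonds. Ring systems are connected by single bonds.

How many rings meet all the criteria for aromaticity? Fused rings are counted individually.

Ring A is planar and fully conjugated; 3 ring double bonds give 6 π electrons. That satisfies 4n+2 with n=1, so ring A is aromatic (benzene ring).
Ring B has one sp³ carbon, so it is not fully conjugated — not aromatic (cyclopentene ring).
Ring C has a continuous p-orbital overlap around the ring; 2 ring double bonds (4 π electrons) plus a heteroatom lone pair (2) give 6 π electrons. 6 = 4(1)+2, so ring C is aromatic (furan).
Ring D has only sp² ring atoms; a planar conformation would have a fully conjugated π system of 4 electrons. But 4 = 4(1), which is 4n not 4n+2, so ring D is not aromatic (cyclobutadiene) — cyclobutadiene is antiaromatic and distorts to a rectangle.
Aromatic: A, C. Total: 2.

2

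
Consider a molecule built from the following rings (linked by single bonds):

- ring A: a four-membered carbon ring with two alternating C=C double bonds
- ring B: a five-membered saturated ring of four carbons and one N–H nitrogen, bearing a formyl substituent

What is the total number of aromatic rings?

0

Ring A has only sp² ring atoms; a planar conformation would have a fully conjugated π system of 4 electrons. But 4 = 4(1), which is 4n not 4n+2, so ring A is not aromatic (cyclobutadiene) — cyclobutadiene is antiaromatic and distorts to a rectangle.
Ring B has only sp³ atoms, so it is not fully conjugated — not aromatic (pyrrolidine).
No ring is aromatic. Total: 0.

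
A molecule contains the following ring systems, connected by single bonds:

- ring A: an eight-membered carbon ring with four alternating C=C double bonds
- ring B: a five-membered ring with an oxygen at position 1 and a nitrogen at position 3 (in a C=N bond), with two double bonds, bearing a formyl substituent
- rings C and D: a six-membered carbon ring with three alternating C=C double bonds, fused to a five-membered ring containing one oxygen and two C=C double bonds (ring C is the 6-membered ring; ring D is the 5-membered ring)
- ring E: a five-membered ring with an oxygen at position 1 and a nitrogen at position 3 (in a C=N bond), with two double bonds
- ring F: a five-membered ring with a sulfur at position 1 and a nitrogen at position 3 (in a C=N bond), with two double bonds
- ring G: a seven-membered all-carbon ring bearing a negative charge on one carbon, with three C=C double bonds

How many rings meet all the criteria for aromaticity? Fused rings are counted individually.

Ring A has only sp² ring atoms; a planar conformation would have a fully conjugated π system of 8 electrons. But 8 = 4(2), which is 4n not 4n+2, so ring A is not aromatic (cyclooctatetraene) — cyclooctatetraene distorts into a non-planar tub to avoid antiaromaticity.
Ring B has a continuous p-orbital overlap around the ring; 2 ring double bonds (4 π electrons) plus a heteroatom lone pair (2) give 6 π electrons. 6 = 4(1)+2, so ring B is aromatic (oxazole).
Rings C and D form a fused bicyclic system (with one oxygen) with 9 sp² atoms and 10 π electrons from ring double bonds plus a heteroatom lone pair. 10 = 4(2)+2, so the system is aromatic and both rings count as aromatic (benzofuran).
Ring E has a continuous p-orbital overlap around the ring; 2 ring double bonds (4 π electrons) plus a heteroatom lone pair (2) give 6 π electrons. 6 = 4(1)+2, so ring E is aromatic (oxazole).
Ring F is planar and fully conjugated; 2 ring double bonds (4 π electrons) plus a heteroatom lone pair (2) give 6 π electrons. Since 6 = 4n+2 (n=1), ring F is aromatic (thiazole).
Ring G has only sp² ring atoms; a planar conformation would have a fully conjugated π system of 8 electrons. But 8 = 4(2), which is 4n not 4n+2, so ring G is not aromatic (cycloheptatrienyl anion).
Aromatic: B, C, D, E, F. Total: 5.

5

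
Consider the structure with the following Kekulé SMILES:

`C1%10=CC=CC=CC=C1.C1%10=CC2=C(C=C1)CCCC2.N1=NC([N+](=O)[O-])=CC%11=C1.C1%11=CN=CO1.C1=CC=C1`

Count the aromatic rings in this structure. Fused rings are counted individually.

The SMILES encodes an eight-membered carbon ring with four alternating C=C double bonds; a six-membered carbon ring with three alternating C=C double bonds, fused to a saturated six-membered carbon ring; a six-membered ring with two adjacent nitrogens and three alternating double bonds; a five-membered ring with an oxygen at position 1 and a nitrogen at position 3 (in a C=N bond), with two double bonds; a four-membered carbon ring with two alternating C=C double bonds.
The 8-membered ring has only sp² ring atoms; a planar conformation would have a fully conjugated π system of 8 electrons. But 8 = 4(2), which is 4n not 4n+2, so it is not aromatic (cyclooctatetraene) — cyclooctatetraene distorts into a non-planar tub to avoid antiaromaticity.
The 6-membered ring has a continuous p-orbital overlap around the ring; 3 ring double bonds give 6 π electrons. 6 = 4(1)+2, so it is aromatic (benzene ring).
The second 6-membered ring has four sp³ carbons, so it is not fully conjugated — not aromatic (cyclohexane ring).
The 6-membered ring with two nitrogens (1,2) is planar and fully conjugated; 3 ring double bonds give 6 π electrons. That satisfies 4n+2 with n=1, so it is aromatic (pyridazine).
The 5-membered ring with one oxygen and one =N– has a continuous p-orbital overlap around the ring; 2 ring double bonds (4 π electrons) plus a heteroatom lone pair (2) give 6 π electrons. That satisfies 4n+2 with n=1, so it is aromatic (oxazole).
The 4-membered ring has only sp² ring atoms; a planar conformation would have a fully conjugated π system of 4 electrons. But 4 = 4(1), which is 4n not 4n+2, so it is not aromatic (cyclobutadiene) — cyclobutadiene is antiaromatic and distorts to a rectangle.
3 of the 6 rings are aromatic. Total: 3.

3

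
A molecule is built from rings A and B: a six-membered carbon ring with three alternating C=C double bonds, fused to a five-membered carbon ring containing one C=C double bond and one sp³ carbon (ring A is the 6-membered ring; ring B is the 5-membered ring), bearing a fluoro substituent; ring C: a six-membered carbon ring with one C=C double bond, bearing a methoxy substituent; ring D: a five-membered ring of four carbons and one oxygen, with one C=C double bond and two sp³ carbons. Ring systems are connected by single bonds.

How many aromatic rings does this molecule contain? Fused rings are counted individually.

1

Ring A has a continuous p-orbital overlap around the ring; 3 ring double bonds give 6 π electrons. 6 = 4(1)+2, so ring A is aromatic (benzene ring).
Ring B has one sp³ carbon, so it is not fully conjugated — not aromatic (cyclopentene ring).
Ring C has four sp³ carbons, so it is not fully conjugated — not aromatic (cyclohexene).
Ring D has two sp³ carbons, so it is not fully conjugated — not aromatic (2,3-dihydrofuran).
Aromatic: A. Total: 1.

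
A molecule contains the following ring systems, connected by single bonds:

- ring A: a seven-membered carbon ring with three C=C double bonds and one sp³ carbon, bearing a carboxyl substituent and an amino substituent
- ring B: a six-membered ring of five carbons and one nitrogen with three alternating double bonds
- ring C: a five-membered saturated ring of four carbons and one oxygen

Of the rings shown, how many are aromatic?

1

Ring A has one sp³ carbon, so it is not fully conjugated — not aromatic (cycloheptatriene).
Ring B is planar and fully conjugated; 3 ring double bonds give 6 π electrons. 6 = 4(1)+2, so ring B is aromatic (pyridine).
Ring C has only sp³ atoms, so it is not fully conjugated — not aromatic (tetrahydrofuran).
Aromatic: B. Total: 1.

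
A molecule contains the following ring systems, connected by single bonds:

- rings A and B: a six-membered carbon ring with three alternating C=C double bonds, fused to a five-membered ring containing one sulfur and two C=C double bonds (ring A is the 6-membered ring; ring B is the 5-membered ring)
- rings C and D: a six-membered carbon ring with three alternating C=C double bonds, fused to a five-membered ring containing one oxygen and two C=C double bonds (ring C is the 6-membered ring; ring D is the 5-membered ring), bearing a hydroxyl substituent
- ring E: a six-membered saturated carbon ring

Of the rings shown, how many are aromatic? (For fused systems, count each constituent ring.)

Rings A and B form a fused bicyclic system (with one sulfur) with 9 sp² atoms and 10 π electrons from ring double bonds plus a heteroatom lone pair. 10 = 4(2)+2, so the system is aromatic and both rings count as aromatic (benzothiophene).
Rings C and D form a fused bicyclic system (with one oxygen) with 9 sp² atoms and 10 π electrons from ring double bonds plus a heteroatom lone pair. 10 = 4(2)+2, so the system is aromatic and both rings count as aromatic (benzofuran).
Ring E has only sp³ atoms, so it is not fully conjugated — not aromatic (cyclohexane).
Aromatic: A, B, C, D. Total: 4.

4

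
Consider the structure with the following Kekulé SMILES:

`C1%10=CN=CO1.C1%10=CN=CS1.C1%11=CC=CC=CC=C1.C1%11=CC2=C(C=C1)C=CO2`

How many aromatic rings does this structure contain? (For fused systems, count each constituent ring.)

The SMILES encodes a five-membered ring with an oxygen at position 1 and a nitrogen at position 3 (in a C=N bond), with two double bonds; a five-membered ring with a sulfur at position 1 and a nitrogen at position 3 (in a C=N bond), with two double bonds; an eight-membered carbon ring with four alternating C=C double bonds; a six-membered carbon ring with three alternating C=C double bonds, fused to a five-membered ring containing one oxygen and two C=C double bonds.
The 5-membered ring with one oxygen and one =N– is planar and fully conjugated; 2 ring double bonds (4 π electrons) plus a heteroatom lone pair (2) give 6 π electrons. That satisfies 4n+2 with n=1, so it is aromatic (oxazole).
The 5-membered ring with one sulfur and one =N– is planar and fully conjugated; 2 ring double bonds (4 π electrons) plus a heteroatom lone pair (2) give 6 π electrons. 6 = 4(1)+2, so it is aromatic (thiazole).
The 8-membered ring has only sp² ring atoms; a planar conformation would have a fully conjugated π system of 8 electrons. But 8 = 4(2), which is 4n not 4n+2, so it is not aromatic (cyclooctatetraene) — cyclooctatetraene distorts into a non-planar tub to avoid antiaromaticity.
The fused 6/5-membered bicyclic (with one oxygen) is a single π system with 9 sp² atoms and 10 π electrons from ring double bonds plus a heteroatom lone pair. 10 = 4(2)+2, so the system is aromatic and both rings count as aromatic (benzofuran).
4 of the 5 rings are aromatic. Total: 4.

4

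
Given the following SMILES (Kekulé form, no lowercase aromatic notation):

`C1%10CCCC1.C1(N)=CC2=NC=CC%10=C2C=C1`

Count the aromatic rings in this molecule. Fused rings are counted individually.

The SMILES encodes a five-membered saturated carbon ring; two fused six-membered rings, each with three alternating double bonds; one ring is all carbon and the other has one ring nitrogen.
The 5-membered ring has only sp³ atoms, so it is not fully conjugated — not aromatic (cyclopentane).
The fused 6/6-membered bicyclic (with one nitrogen) is a single π system with 10 sp² atoms and 10 π electrons from ring double bonds. 10 = 4(2)+2, so the system is aromatic and both rings count as aromatic (quinoline).
2 of the 3 rings are aromatic. Total: 2.

2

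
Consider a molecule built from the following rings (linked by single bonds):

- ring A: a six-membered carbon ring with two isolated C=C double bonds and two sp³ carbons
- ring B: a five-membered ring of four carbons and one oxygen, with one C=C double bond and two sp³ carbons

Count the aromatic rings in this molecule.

Ring A has two sp³ carbons, so it is not fully conjugated — not aromatic (1,4-cyclohexadiene).
Ring B has two sp³ carbons, so it is not fully conjugated — not aromatic (2,3-dihydrofuran).
No ring is aromatic. Total: 0.

0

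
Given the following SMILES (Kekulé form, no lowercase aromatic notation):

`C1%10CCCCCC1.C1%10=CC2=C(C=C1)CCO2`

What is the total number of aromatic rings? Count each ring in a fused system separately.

1

The SMILES encodes a seven-membered saturated carbon ring; a six-membered carbon ring with three alternating C=C double bonds, fused to a five-membered ring containing one oxygen and two sp³ carbons.
The 7-membered ring has only sp³ atoms, so it is not fully conjugated — not aromatic (cycloheptane).
The 6-membered ring has a continuous p-orbital overlap around the ring; 3 ring double bonds give 6 π electrons. Since 6 = 4n+2 (n=1), it is aromatic (benzene ring).
The 5-membered ring with one oxygen has two sp³ carbons, so it is not fully conjugated — not aromatic (oxolane ring).
1 of the 3 rings is aromatic. Total: 1.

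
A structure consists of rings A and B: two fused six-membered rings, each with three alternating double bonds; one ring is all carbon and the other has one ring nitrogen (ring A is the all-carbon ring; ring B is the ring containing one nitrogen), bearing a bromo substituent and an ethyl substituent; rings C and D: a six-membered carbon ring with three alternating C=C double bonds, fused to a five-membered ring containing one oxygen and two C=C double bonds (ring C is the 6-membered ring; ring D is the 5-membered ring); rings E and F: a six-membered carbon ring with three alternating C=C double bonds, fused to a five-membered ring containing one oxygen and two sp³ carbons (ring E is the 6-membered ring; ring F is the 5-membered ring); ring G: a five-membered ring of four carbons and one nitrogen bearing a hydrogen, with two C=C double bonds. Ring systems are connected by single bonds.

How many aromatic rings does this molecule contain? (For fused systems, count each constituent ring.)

Rings A and B form a fused bicyclic system (with one nitrogen) with 10 sp² atoms and 10 π electrons from ring double bonds. 10 = 4(2)+2, so the system is aromatic and both rings count as aromatic (quinoline).
Rings C and D form a fused bicyclic system (with one oxygen) with 9 sp² atoms and 10 π electrons from ring double bonds plus a heteroatom lone pair. 10 = 4(2)+2, so the system is aromatic and both rings count as aromatic (benzofuran).
Ring E is fully conjugated (every ring atom contributes a p orbital); 3 ring double bonds give 6 π electrons. 6 = 4(1)+2, so ring E is aromatic (benzene ring).
Ring F has two sp³ carbons, so it is not fully conjugated — not aromatic (oxolane ring).
Ring G has a continuous p-orbital overlap around the ring; 2 ring double bonds (4 π electrons) plus a heteroatom lone pair (2) give 6 π electrons. That satisfies 4n+2 with n=1, so ring G is aromatic (pyrrole).
Aromatic: A, B, C, D, E, G. Total: 6.

6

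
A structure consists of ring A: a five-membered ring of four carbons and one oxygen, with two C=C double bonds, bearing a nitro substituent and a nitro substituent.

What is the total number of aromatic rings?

Ring A is planar and fully conjugated; 2 ring double bonds (4 π electrons) plus a heteroatom lone pair (2) give 6 π electrons. 6 = 4(1)+2, so ring A is aromatic (furan).

1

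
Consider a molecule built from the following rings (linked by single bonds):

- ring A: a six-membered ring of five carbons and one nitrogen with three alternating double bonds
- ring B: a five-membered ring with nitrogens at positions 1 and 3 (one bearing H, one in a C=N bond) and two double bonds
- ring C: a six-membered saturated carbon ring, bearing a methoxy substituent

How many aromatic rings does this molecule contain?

Ring A is planar and fully conjugated; 3 ring double bonds give 6 π electrons. Since 6 = 4n+2 (n=1), ring A is aromatic (pyridine).
Ring B is fully conjugated (every ring atom contributes a p orbital); 2 ring double bonds (4 π electrons) plus a heteroatom lone pair (2) give 6 π electrons. 6 = 4(1)+2, so ring B is aromatic (imidazole).
Ring C has only sp³ atoms, so it is not fully conjugated — not aromatic (cyclohexane).
Aromatic: A, B. Total: 2.

2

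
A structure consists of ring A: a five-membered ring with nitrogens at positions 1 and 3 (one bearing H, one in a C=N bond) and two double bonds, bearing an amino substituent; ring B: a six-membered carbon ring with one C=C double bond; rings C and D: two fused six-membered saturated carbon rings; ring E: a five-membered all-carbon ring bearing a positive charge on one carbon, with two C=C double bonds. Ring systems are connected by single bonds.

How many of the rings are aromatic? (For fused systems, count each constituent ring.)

Ring A is fully conjugated (every ring atom contributes a p orbital); 2 ring double bonds (4 π electrons) plus a heteroatom lone pair (2) give 6 π electrons. Since 6 = 4n+2 (n=1), ring A is aromatic (imidazole).
Ring B has four sp³ carbons, so it is not fully conjugated — not aromatic (cyclohexene).
Ring C has only sp³ atoms, so it is not fully conjugated — not aromatic (cyclohexane ring).
Ring D has only sp³ atoms, so it is not fully conjugated — not aromatic (cyclohexane ring).
Ring E has only sp² ring atoms; a planar conformation would have a fully conjugated π system of 4 electrons. But 4 = 4(1), which is 4n not 4n+2, so ring E is not aromatic (cyclopentadienyl cation).
Aromatic: A. Total: 1.

1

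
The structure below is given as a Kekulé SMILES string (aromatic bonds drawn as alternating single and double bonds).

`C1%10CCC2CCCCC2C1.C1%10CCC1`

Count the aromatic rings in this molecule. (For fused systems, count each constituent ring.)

0

The SMILES encodes two fused six-membered saturated carbon rings; a four-membered saturated carbon ring.
The 6-membered ring has only sp³ atoms, so it is not fully conjugated — not aromatic (cyclohexane ring).
The second 6-membered ring has only sp³ atoms, so it is not fully conjugated — not aromatic (cyclohexane ring).
The 4-membered ring has only sp³ atoms, so it is not fully conjugated — not aromatic (cyclobutane).
None of the rings are aromatic. Total: 0.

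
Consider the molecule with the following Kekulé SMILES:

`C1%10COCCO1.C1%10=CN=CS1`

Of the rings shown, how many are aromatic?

The SMILES encodes a six-membered saturated ring with oxygens at positions 1 and 4; a five-membered ring with a sulfur at position 1 and a nitrogen at position 3 (in a C=N bond), with two double bonds.
The 6-membered ring with two oxygens (1,4) has only sp³ atoms, so it is not fully conjugated — not aromatic (1,4-dioxane).
The 5-membered ring with one sulfur and one =N– is planar and fully conjugated; 2 ring double bonds (4 π electrons) plus a heteroatom lone pair (2) give 6 π electrons. Since 6 = 4n+2 (n=1), it is aromatic (thiazole).
1 of the 2 rings is aromatic. Total: 1.

1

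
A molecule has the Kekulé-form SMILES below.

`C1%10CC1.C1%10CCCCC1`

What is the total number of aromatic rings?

0

The SMILES encodes a three-membered saturated carbon ring; a six-membered saturated carbon ring.
The 3-membered ring has only sp³ atoms, so it is not fully conjugated — not aromatic (cyclopropane).
The 6-membered ring has only sp³ atoms, so it is not fully conjugated — not aromatic (cyclohexane).
None of the rings are aromatic. Total: 0.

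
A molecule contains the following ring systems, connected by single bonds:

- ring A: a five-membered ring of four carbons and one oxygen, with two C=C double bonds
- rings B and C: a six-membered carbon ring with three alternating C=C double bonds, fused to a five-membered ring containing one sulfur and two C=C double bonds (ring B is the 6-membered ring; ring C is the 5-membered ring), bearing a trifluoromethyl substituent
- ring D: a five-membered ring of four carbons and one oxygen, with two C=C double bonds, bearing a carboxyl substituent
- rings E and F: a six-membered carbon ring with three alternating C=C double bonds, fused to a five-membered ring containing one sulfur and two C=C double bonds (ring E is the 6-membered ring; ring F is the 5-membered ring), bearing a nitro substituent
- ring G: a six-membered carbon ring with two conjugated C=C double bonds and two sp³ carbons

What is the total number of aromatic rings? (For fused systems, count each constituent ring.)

6

Ring A has a continuous p-orbital overlap around the ring; 2 ring double bonds (4 π electrons) plus a heteroatom lone pair (2) give 6 π electrons. That satisfies 4n+2 with n=1, so ring A is aromatic (furan).
Rings B and C form a fused bicyclic system (with one sulfur) with 9 sp² atoms and 10 π electrons from ring double bonds plus a heteroatom lone pair. 10 = 4(2)+2, so the system is aromatic and both rings count as aromatic (benzothiophene).
Ring D is planar and fully conjugated; 2 ring double bonds (4 π electrons) plus a heteroatom lone pair (2) give 6 π electrons. That satisfies 4n+2 with n=1, so ring D is aromatic (furan).
Rings E and F form a fused bicyclic system (with one sulfur) with 9 sp² atoms and 10 π electrons from ring double bonds plus a heteroatom lone pair. 10 = 4(2)+2, so the system is aromatic and both rings count as aromatic (benzothiophene).
Ring G has two sp³ carbons, so it is not fully conjugated — not aromatic (1,3-cyclohexadiene).
Aromatic: A, B, C, D, E, F. Total: 6.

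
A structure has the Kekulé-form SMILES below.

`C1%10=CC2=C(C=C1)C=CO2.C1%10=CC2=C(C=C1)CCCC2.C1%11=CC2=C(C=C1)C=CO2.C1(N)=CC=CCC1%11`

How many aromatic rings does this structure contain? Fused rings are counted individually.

5

The SMILES encodes a six-membered carbon ring with three alternating C=C double bonds, fused to a five-membered ring containing one oxygen and two C=C double bonds; a six-membered carbon ring with three alternating C=C double bonds, fused to a saturated six-membered carbon ring; a six-membered carbon ring with three alternating C=C double bonds, fused to a five-membered ring containing one oxygen and two C=C double bonds; a six-membered carbon ring with two conjugated C=C double bonds and two sp³ carbons.
The fused 6/5-membered bicyclic (with one oxygen) is a single π system with 9 sp² atoms and 10 π electrons from ring double bonds plus a heteroatom lone pair. 10 = 4(2)+2, so the system is aromatic and both rings count as aromatic (benzofuran).
The 6-membered ring has a continuous p-orbital overlap around the ring; 3 ring double bonds give 6 π electrons. That satisfies 4n+2 with n=1, so it is aromatic (benzene ring).
The second 6-membered ring has four sp³ carbons, so it is not fully conjugated — not aromatic (cyclohexane ring).
The fused 6/5-membered bicyclic (with one oxygen) is a single π system with 9 sp² atoms and 10 π electrons from ring double bonds plus a heteroatom lone pair. 10 = 4(2)+2, so the system is aromatic and both rings count as aromatic (benzofuran).
The third 6-membered ring has two sp³ carbons, so it is not fully conjugated — not aromatic (1,3-cyclohexadiene).
5 of the 7 rings are aromatic. Total: 5.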